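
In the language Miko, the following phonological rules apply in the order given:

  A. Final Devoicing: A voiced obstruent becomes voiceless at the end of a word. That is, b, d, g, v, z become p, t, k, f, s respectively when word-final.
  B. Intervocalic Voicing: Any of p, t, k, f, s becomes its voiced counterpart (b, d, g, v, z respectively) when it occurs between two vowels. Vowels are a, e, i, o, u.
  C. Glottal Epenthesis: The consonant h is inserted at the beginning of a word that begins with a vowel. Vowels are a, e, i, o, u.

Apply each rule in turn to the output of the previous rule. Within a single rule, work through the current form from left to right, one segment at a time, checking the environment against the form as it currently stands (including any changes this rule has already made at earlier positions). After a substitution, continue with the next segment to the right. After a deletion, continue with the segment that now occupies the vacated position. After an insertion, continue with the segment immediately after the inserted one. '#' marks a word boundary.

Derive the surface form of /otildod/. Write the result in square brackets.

[hodildot]

A Final Devoicing: [otildod] → [otildot]
B Intervocalic Voicing: [otildot] → [odildot]
C Glottal Epenthesis: [odildot] → [hodildot]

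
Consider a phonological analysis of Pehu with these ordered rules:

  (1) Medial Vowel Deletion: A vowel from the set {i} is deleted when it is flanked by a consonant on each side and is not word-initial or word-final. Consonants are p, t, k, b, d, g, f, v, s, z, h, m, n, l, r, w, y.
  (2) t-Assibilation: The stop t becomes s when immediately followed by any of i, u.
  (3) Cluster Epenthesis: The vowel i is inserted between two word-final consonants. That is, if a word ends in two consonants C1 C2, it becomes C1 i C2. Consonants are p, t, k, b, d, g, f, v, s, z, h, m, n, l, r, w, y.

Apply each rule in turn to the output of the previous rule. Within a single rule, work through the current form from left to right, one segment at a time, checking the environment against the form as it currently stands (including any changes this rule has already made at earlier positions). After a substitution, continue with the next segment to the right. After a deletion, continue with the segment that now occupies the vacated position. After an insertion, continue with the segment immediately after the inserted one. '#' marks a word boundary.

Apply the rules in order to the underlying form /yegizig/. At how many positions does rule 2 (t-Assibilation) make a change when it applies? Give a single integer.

(1) Medial Vowel Deletion: [yegizig] → [yegzg]
(2) t-Assibilation: no change — [yegzg]
(3) Cluster Epenthesis: [yegzg] → [yegzig]
Rule 2 changed 0 position(s).

0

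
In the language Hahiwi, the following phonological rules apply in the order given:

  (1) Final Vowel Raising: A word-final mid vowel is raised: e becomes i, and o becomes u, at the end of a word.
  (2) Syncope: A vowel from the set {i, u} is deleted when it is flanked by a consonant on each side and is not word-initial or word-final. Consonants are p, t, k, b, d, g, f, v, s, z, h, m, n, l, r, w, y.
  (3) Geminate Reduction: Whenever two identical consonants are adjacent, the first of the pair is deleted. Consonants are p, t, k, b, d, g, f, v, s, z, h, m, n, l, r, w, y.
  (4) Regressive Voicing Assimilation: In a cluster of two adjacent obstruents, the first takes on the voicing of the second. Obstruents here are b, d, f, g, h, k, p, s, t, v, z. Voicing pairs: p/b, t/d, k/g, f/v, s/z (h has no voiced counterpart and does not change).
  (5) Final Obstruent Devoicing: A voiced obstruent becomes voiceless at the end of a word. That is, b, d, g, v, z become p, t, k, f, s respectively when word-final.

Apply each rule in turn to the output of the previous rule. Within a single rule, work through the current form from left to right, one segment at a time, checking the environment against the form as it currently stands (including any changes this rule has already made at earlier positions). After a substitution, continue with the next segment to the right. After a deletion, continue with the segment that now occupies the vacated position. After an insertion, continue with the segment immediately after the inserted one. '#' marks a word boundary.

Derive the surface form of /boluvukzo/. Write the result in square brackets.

[bolfgzu]

(1) Final Vowel Raising: [boluvukzo] → [boluvukzu]
(2) Syncope: [boluvukzu] → [bolvkzu]
(3) Geminate Reduction: no change — [bolvkzu]
(4) Regressive Voicing Assimilation: [bolvkzu] → [bolfgzu]
(5) Final Obstruent Devoicing: no change — [bolfgzu]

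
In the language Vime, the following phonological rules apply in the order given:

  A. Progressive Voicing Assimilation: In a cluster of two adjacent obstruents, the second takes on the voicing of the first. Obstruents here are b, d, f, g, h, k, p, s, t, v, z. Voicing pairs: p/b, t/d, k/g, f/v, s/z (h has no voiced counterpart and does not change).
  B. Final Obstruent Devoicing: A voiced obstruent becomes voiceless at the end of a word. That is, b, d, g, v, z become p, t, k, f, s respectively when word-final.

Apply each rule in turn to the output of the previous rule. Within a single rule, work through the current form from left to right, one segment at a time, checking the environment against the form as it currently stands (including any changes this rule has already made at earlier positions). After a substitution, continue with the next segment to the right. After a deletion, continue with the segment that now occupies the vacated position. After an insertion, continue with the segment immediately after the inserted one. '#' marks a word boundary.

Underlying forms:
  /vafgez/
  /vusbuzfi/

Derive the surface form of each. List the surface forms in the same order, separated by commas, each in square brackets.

/vafgez/:
  A Progressive Voicing Assimilation: [vafgez] → [vafkez]
  B Final Obstruent Devoicing: [vafkez] → [vafkes]
/vusbuzfi/:
  A Progressive Voicing Assimilation: [vusbuzfi] → [vuspuzvi]
  B Final Obstruent Devoicing: no change — [vuspuzvi]

[vafkes], [vuspuzvi]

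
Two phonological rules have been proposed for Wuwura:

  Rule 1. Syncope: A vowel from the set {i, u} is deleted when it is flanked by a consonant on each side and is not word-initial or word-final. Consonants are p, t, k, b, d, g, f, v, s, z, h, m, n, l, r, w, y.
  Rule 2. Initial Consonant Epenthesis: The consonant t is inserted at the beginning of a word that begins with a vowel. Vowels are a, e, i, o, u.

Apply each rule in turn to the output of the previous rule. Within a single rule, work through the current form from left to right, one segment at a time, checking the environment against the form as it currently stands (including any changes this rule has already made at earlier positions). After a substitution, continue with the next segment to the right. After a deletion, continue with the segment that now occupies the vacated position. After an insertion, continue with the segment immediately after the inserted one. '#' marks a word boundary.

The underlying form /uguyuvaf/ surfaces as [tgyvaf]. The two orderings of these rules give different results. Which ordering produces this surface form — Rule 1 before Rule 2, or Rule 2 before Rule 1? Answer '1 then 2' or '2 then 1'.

Order 1 then 2:
  1 Syncope: [uguyuvaf] → [ugyvaf]
  2 Initial Consonant Epenthesis: [ugyvaf] → [tugyvaf]
  result: [tugyvaf]
Order 2 then 1:
  2 Initial Consonant Epenthesis: [uguyuvaf] → [tuguyuvaf]
  1 Syncope: [tuguyuvaf] → [tgyvaf]
  result: [tgyvaf]

2 then 1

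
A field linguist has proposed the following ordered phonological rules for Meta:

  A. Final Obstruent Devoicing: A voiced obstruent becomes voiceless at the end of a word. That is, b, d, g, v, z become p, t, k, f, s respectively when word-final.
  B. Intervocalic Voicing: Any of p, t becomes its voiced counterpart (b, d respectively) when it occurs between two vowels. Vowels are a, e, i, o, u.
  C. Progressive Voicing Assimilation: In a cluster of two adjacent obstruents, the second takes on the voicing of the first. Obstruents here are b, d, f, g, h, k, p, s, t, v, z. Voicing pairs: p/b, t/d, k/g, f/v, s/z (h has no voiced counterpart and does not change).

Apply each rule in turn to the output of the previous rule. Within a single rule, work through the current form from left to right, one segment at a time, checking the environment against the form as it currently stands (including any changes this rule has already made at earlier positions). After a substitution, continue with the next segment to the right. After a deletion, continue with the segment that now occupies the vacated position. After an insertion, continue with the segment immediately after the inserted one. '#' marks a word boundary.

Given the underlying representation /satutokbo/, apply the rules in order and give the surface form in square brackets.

[sadudokpo]

A Final Obstruent Devoicing: no change — [satutokbo]
B Intervocalic Voicing: [satutokbo] → [sadudokbo]
C Progressive Voicing Assimilation: [sadudokbo] → [sadudokpo]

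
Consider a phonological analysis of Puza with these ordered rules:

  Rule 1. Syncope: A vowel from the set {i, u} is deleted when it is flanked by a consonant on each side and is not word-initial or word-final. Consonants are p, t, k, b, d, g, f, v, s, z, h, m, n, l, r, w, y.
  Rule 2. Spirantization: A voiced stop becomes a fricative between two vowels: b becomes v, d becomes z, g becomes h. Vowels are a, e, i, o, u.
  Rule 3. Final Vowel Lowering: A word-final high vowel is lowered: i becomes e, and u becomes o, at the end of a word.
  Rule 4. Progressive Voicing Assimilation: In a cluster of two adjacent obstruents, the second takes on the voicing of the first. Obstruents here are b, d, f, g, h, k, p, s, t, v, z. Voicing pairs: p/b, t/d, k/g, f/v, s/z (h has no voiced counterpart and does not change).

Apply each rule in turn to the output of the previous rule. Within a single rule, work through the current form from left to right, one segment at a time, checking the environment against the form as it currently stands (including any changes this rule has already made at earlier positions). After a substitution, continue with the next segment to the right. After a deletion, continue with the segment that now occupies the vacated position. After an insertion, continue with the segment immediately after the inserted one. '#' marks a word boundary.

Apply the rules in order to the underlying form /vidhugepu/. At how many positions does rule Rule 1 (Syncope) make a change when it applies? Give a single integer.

2

Rule 1 Syncope: [vidhugepu] → [vdhgepu]
Rule 2 Spirantization: no change — [vdhgepu]
Rule 3 Final Vowel Lowering: [vdhgepu] → [vdhgepo]
Rule 4 Progressive Voicing Assimilation: [vdhgepo] → [vdhkepo]
Rule Rule 1 changed 2 position(s).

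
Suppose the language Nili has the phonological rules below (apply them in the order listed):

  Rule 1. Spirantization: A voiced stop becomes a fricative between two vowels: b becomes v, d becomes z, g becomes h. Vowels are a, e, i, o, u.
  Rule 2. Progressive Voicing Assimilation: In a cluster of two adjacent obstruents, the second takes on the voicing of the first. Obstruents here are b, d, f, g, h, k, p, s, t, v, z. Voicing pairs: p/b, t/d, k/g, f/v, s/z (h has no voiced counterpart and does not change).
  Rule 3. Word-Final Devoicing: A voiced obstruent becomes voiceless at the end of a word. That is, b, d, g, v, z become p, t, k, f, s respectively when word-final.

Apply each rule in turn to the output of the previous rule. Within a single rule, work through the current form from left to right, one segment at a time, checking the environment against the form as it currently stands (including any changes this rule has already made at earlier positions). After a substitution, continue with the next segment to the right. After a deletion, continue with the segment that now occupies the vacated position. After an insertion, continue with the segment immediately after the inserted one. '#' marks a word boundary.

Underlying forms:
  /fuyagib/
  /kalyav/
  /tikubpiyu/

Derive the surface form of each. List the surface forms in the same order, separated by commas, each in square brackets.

/fuyagib/:
  Rule 1 Spirantization: [fuyagib] → [fuyahib]
  Rule 2 Progressive Voicing Assimilation: no change — [fuyahib]
  Rule 3 Word-Final Devoicing: [fuyahib] → [fuyahip]
/kalyav/:
  Rule 1 Spirantization: no change — [kalyav]
  Rule 2 Progressive Voicing Assimilation: no change — [kalyav]
  Rule 3 Word-Final Devoicing: [kalyav] → [kalyaf]
/tikubpiyu/:
  Rule 1 Spirantization: no change — [tikubpiyu]
  Rule 2 Progressive Voicing Assimilation: [tikubpiyu] → [tikubbiyu]
  Rule 3 Word-Final Devoicing: no change — [tikubbiyu]

[fuyahip], [kalyaf], [tikubbiyu]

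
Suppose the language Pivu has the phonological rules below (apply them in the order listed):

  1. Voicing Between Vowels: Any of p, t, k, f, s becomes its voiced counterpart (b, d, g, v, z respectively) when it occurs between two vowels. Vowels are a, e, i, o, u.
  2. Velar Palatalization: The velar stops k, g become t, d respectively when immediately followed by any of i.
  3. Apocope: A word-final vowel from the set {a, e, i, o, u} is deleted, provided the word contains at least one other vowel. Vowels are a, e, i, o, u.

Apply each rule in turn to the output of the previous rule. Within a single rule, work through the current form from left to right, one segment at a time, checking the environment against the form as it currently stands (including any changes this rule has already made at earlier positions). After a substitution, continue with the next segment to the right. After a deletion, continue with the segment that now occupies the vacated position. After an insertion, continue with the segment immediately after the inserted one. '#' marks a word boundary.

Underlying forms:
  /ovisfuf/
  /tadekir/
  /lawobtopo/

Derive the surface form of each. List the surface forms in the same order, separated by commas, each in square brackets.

/ovisfuf/:
  1 Voicing Between Vowels: no change — [ovisfuf]
  2 Velar Palatalization: no change — [ovisfuf]
  3 Apocope: no change — [ovisfuf]
/tadekir/:
  1 Voicing Between Vowels: [tadekir] → [tadegir]
  2 Velar Palatalization: [tadegir] → [tadedir]
  3 Apocope: no change — [tadedir]
/lawobtopo/:
  1 Voicing Between Vowels: [lawobtopo] → [lawobtobo]
  2 Velar Palatalization: no change — [lawobtobo]
  3 Apocope: [lawobtobo] → [lawobtob]

[ovisfuf], [tadedir], [lawobtob]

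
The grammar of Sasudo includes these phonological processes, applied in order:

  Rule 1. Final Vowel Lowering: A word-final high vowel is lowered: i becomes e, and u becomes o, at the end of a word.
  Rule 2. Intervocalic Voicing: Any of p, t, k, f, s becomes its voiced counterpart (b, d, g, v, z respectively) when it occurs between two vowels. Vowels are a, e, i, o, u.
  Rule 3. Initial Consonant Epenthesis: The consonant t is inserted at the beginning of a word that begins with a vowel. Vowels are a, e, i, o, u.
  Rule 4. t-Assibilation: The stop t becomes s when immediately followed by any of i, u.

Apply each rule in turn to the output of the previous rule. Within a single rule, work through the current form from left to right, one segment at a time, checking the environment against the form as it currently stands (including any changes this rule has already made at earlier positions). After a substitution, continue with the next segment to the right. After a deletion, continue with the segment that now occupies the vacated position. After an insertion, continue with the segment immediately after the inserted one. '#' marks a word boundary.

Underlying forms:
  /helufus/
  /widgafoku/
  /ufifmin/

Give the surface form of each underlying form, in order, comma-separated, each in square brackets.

[heluvus], [widgavogo], [suvifmin]

/helufus/:
  Rule 1 Final Vowel Lowering: no change — [helufus]
  Rule 2 Intervocalic Voicing: [helufus] → [heluvus]
  Rule 3 Initial Consonant Epenthesis: no change — [heluvus]
  Rule 4 t-Assibilation: no change — [heluvus]
/widgafoku/:
  Rule 1 Final Vowel Lowering: [widgafoku] → [widgafoko]
  Rule 2 Intervocalic Voicing: [widgafoko] → [widgavogo]
  Rule 3 Initial Consonant Epenthesis: no change — [widgavogo]
  Rule 4 t-Assibilation: no change — [widgavogo]
/ufifmin/:
  Rule 1 Final Vowel Lowering: no change — [ufifmin]
  Rule 2 Intervocalic Voicing: [ufifmin] → [uvifmin]
  Rule 3 Initial Consonant Epenthesis: [uvifmin] → [tuvifmin]
  Rule 4 t-Assibilation: [tuvifmin] → [suvifmin]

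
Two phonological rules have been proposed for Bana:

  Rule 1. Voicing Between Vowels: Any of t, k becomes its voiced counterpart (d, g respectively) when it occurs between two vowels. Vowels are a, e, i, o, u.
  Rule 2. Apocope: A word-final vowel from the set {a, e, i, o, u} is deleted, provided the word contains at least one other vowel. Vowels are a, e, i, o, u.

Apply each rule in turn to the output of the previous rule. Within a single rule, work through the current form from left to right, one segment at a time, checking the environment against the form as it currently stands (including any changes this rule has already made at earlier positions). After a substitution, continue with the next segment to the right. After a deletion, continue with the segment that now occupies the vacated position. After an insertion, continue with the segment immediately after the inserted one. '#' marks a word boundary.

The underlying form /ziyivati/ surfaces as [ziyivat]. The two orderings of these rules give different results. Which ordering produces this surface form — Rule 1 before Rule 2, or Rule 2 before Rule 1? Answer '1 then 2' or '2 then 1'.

2 then 1

Order 1 then 2:
  1 Voicing Between Vowels: [ziyivati] → [ziyivadi]
  2 Apocope: [ziyivadi] → [ziyivad]
  result: [ziyivad]
Order 2 then 1:
  2 Apocope: [ziyivati] → [ziyivat]
  1 Voicing Between Vowels: no change — [ziyivat]
  result: [ziyivat]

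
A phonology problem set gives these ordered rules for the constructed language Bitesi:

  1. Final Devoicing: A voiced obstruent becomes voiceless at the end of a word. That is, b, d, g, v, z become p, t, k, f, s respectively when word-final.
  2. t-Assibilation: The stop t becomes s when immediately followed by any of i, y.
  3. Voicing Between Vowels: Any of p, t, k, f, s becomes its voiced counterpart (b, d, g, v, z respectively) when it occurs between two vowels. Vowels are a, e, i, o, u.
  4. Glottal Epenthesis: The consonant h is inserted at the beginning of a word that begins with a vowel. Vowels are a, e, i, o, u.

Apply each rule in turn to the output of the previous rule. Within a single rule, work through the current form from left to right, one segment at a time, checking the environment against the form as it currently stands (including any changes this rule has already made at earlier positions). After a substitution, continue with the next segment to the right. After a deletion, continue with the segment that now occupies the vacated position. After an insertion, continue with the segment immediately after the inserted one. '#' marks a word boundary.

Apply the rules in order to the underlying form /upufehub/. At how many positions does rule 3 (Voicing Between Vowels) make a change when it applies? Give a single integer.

1 Final Devoicing: [upufehub] → [upufehup]
2 t-Assibilation: no change — [upufehup]
3 Voicing Between Vowels: [upufehup] → [ubuvehup]
4 Glottal Epenthesis: [ubuvehup] → [hubuvehup]
Rule 3 changed 2 position(s).

2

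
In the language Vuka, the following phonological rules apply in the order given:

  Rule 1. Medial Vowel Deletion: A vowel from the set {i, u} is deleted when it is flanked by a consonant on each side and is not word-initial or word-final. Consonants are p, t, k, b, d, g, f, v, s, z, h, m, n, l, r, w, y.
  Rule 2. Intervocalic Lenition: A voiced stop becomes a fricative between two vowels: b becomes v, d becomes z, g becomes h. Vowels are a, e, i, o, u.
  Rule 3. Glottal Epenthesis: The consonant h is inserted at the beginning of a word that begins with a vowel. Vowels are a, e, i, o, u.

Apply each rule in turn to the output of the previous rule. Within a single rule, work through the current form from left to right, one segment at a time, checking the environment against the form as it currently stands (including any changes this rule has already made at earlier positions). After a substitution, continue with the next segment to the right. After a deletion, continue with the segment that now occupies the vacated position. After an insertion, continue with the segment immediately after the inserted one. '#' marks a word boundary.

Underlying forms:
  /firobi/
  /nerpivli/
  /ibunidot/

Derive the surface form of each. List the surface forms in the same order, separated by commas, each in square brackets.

/firobi/:
  Rule 1 Medial Vowel Deletion: [firobi] → [frobi]
  Rule 2 Intervocalic Lenition: [frobi] → [frovi]
  Rule 3 Glottal Epenthesis: no change — [frovi]
/nerpivli/:
  Rule 1 Medial Vowel Deletion: [nerpivli] → [nerpvli]
  Rule 2 Intervocalic Lenition: no change — [nerpvli]
  Rule 3 Glottal Epenthesis: no change — [nerpvli]
/ibunidot/:
  Rule 1 Medial Vowel Deletion: [ibunidot] → [ibndot]
  Rule 2 Intervocalic Lenition: no change — [ibndot]
  Rule 3 Glottal Epenthesis: [ibndot] → [hibndot]

[frovi], [nerpvli], [hibndot]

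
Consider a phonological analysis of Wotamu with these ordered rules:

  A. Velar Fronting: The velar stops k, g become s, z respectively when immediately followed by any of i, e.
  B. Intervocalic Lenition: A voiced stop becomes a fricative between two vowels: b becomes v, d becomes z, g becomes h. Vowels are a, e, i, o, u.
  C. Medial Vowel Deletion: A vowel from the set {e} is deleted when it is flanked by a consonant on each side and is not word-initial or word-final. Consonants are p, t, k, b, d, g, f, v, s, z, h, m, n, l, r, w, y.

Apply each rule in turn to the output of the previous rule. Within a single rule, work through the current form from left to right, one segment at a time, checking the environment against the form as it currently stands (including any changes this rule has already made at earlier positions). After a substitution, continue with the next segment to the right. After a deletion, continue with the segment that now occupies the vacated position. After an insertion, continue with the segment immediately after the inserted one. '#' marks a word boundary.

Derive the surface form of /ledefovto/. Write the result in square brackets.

A Velar Fronting: no change — [ledefovto]
B Intervocalic Lenition: [ledefovto] → [lezefovto]
C Medial Vowel Deletion: [lezefovto] → [lzfovto]

[lzfovto]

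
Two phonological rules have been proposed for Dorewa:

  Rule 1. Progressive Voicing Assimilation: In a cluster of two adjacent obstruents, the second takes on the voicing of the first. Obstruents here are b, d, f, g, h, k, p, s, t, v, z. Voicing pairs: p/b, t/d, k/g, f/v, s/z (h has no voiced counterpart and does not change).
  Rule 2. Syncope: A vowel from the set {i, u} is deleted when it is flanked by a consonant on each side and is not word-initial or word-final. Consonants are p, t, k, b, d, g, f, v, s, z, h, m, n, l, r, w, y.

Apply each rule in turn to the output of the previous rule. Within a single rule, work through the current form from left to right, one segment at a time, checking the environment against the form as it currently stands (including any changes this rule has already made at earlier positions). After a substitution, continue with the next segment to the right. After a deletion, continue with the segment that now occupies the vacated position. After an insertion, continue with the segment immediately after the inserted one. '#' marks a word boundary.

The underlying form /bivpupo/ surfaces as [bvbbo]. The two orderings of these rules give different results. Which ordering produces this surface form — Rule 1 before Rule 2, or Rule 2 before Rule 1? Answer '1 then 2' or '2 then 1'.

Order 1 then 2:
  1 Progressive Voicing Assimilation: [bivpupo] → [bivbupo]
  2 Syncope: [bivbupo] → [bvbpo]
  result: [bvbpo]
Order 2 then 1:
  2 Syncope: [bivpupo] → [bvppo]
  1 Progressive Voicing Assimilation: [bvppo] → [bvbbo]
  result: [bvbbo]

2 then 1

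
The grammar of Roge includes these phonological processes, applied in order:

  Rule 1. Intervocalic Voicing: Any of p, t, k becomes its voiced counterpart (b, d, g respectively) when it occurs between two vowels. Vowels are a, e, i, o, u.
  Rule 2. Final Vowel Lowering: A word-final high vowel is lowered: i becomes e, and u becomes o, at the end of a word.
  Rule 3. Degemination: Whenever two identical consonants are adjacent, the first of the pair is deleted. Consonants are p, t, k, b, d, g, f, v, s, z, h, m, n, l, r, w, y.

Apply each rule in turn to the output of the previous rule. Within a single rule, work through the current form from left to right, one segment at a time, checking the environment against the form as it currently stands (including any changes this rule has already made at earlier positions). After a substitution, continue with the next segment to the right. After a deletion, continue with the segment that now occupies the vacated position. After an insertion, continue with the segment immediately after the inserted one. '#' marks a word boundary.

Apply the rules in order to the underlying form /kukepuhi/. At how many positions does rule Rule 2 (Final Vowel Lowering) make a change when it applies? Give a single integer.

1

Rule 1 Intervocalic Voicing: [kukepuhi] → [kugebuhi]
Rule 2 Final Vowel Lowering: [kugebuhi] → [kugebuhe]
Rule 3 Degemination: no change — [kugebuhe]
Rule Rule 2 changed 1 position(s).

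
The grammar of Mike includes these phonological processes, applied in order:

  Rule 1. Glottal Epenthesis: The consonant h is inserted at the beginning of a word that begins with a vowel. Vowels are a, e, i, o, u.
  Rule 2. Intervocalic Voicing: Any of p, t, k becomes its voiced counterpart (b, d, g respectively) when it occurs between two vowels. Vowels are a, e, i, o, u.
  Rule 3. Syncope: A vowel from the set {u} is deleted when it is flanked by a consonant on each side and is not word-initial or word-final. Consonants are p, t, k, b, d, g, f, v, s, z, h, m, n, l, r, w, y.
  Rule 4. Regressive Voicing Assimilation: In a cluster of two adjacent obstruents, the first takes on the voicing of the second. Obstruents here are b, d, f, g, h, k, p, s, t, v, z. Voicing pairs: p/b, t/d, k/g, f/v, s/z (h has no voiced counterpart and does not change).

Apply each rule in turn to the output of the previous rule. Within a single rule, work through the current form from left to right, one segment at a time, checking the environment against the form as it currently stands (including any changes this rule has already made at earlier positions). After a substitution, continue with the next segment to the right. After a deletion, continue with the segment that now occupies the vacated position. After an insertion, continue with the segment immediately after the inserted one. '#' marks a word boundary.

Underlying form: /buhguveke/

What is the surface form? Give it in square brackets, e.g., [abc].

Rule 1 Glottal Epenthesis: no change — [buhguveke]
Rule 2 Intervocalic Voicing: [buhguveke] → [buhguvege]
Rule 3 Syncope: [buhguvege] → [bhgvege]
Rule 4 Regressive Voicing Assimilation: [bhgvege] → [phgvege]

[phgvege]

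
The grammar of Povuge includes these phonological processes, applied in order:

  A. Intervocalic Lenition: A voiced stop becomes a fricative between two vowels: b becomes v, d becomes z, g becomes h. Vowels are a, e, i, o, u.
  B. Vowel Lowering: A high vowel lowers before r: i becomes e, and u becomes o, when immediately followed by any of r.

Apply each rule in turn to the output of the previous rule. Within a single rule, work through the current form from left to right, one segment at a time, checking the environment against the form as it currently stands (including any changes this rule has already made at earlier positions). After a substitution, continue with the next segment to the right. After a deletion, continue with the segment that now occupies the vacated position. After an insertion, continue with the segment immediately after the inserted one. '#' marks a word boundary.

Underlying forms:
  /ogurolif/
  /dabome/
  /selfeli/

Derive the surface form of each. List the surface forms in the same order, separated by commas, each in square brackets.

/ogurolif/:
  A Intervocalic Lenition: [ogurolif] → [ohurolif]
  B Vowel Lowering: [ohurolif] → [ohorolif]
/dabome/:
  A Intervocalic Lenition: [dabome] → [davome]
  B Vowel Lowering: no change — [davome]
/selfeli/:
  A Intervocalic Lenition: no change — [selfeli]
  B Vowel Lowering: no change — [selfeli]

[ohorolif], [davome], [selfeli]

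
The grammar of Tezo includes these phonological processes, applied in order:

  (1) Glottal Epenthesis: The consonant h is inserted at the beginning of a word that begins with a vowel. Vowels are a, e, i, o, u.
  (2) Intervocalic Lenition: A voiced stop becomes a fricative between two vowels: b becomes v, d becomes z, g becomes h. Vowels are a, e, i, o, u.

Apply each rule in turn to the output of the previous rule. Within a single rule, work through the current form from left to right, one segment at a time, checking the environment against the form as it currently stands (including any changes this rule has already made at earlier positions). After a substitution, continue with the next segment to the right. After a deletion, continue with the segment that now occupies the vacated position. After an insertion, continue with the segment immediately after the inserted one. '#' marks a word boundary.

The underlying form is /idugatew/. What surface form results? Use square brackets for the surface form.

(1) Glottal Epenthesis: [idugatew] → [hidugatew]
(2) Intervocalic Lenition: [hidugatew] → [hizuhatew]

[hizuhatew]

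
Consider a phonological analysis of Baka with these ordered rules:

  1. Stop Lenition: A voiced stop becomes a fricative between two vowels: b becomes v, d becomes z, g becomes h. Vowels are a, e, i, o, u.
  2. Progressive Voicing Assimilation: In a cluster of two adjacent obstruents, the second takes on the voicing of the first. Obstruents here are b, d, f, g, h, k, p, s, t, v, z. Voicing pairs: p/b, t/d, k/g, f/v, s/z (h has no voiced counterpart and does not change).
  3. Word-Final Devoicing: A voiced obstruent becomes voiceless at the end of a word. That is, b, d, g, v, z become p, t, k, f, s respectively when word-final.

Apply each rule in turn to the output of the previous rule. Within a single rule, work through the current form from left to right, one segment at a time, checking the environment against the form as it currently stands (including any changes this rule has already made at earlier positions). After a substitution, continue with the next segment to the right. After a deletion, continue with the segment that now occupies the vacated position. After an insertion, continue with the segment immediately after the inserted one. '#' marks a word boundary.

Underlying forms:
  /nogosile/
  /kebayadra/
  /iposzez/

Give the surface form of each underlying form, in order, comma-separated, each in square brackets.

/nogosile/:
  1 Stop Lenition: [nogosile] → [nohosile]
  2 Progressive Voicing Assimilation: no change — [nohosile]
  3 Word-Final Devoicing: no change — [nohosile]
/kebayadra/:
  1 Stop Lenition: [kebayadra] → [kevayadra]
  2 Progressive Voicing Assimilation: no change — [kevayadra]
  3 Word-Final Devoicing: no change — [kevayadra]
/iposzez/:
  1 Stop Lenition: no change — [iposzez]
  2 Progressive Voicing Assimilation: [iposzez] → [ipossez]
  3 Word-Final Devoicing: [ipossez] → [iposses]

[nohosile], [kevayadra], [iposses]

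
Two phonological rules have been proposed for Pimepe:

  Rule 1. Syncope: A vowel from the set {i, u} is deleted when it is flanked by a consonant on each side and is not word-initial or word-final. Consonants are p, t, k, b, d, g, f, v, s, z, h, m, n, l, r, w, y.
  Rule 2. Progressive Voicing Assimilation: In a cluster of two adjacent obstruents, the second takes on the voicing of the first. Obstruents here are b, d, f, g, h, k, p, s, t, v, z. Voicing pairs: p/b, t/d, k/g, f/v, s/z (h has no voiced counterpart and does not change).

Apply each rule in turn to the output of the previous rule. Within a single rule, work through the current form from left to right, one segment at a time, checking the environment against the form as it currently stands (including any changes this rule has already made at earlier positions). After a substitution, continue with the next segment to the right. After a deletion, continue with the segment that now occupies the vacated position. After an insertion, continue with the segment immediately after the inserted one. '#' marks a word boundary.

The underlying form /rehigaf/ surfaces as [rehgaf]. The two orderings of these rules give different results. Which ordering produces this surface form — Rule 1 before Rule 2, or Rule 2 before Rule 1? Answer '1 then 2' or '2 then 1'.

Order 1 then 2:
  1 Syncope: [rehigaf] → [rehgaf]
  2 Progressive Voicing Assimilation: [rehgaf] → [rehkaf]
  result: [rehkaf]
Order 2 then 1:
  2 Progressive Voicing Assimilation: no change — [rehigaf]
  1 Syncope: [rehigaf] → [rehgaf]
  result: [rehgaf]

2 then 1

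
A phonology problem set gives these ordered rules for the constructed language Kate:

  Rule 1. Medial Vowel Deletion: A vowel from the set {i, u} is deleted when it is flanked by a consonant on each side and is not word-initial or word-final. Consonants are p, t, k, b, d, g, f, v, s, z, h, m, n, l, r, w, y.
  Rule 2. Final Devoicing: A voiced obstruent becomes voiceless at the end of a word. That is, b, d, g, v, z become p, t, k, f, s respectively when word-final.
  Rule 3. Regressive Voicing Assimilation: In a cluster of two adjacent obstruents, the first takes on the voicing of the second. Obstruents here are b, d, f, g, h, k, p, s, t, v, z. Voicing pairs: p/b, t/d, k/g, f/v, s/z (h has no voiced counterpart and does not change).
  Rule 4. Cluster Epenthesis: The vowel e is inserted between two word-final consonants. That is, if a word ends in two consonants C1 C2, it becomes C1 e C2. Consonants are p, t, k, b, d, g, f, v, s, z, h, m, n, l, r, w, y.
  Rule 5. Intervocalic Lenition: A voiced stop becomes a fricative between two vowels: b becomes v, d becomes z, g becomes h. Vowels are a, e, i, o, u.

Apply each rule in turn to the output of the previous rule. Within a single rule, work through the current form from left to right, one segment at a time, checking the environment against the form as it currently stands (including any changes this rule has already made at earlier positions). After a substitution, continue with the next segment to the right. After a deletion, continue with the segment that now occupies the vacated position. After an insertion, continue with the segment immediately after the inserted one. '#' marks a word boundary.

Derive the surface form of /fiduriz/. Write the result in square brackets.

[vdres]

Rule 1 Medial Vowel Deletion: [fiduriz] → [fdrz]
Rule 2 Final Devoicing: [fdrz] → [fdrs]
Rule 3 Regressive Voicing Assimilation: [fdrs] → [vdrs]
Rule 4 Cluster Epenthesis: [vdrs] → [vdres]
Rule 5 Intervocalic Lenition: no change — [vdres]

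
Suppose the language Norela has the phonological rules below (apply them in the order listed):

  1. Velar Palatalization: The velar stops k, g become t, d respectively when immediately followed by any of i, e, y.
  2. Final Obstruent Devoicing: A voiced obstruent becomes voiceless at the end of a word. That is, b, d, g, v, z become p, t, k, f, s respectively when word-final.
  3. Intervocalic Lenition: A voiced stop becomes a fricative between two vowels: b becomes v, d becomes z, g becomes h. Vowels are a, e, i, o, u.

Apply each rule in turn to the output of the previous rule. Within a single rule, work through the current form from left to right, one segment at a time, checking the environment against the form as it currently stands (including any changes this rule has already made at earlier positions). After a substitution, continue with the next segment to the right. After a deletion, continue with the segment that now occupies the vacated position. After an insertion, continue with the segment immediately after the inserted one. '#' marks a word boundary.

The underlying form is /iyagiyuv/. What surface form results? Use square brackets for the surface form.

1 Velar Palatalization: [iyagiyuv] → [iyadiyuv]
2 Final Obstruent Devoicing: [iyadiyuv] → [iyadiyuf]
3 Intervocalic Lenition: [iyadiyuf] → [iyaziyuf]

[iyaziyuf]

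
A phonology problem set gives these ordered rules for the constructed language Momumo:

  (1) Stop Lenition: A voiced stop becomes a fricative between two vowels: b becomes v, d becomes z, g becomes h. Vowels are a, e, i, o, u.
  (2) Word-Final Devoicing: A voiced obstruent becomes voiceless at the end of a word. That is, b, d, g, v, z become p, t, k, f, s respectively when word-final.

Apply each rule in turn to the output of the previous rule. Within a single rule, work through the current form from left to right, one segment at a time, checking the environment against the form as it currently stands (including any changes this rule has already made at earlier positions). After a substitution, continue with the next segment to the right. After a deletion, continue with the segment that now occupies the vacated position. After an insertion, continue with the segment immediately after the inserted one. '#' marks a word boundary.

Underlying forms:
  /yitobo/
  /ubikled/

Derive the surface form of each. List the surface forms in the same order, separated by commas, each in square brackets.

[yitovo], [uviklet]

/yitobo/:
  (1) Stop Lenition: [yitobo] → [yitovo]
  (2) Word-Final Devoicing: no change — [yitovo]
/ubikled/:
  (1) Stop Lenition: [ubikled] → [uvikled]
  (2) Word-Final Devoicing: [uvikled] → [uviklet]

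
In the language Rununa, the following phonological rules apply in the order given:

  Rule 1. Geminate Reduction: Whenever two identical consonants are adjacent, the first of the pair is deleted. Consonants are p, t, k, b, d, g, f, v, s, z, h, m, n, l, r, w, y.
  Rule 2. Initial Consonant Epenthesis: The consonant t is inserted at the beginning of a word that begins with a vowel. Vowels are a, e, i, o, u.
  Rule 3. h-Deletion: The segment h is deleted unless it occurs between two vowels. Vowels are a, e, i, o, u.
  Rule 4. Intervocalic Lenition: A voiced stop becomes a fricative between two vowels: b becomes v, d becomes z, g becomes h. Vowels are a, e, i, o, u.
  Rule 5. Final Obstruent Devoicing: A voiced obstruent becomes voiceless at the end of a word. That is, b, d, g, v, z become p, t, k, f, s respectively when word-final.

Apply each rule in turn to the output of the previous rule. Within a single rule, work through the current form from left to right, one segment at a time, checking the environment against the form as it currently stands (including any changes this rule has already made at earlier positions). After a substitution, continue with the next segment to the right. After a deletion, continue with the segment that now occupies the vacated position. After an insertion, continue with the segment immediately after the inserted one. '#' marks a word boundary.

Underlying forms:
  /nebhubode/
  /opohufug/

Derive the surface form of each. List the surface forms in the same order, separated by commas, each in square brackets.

/nebhubode/:
  Rule 1 Geminate Reduction: no change — [nebhubode]
  Rule 2 Initial Consonant Epenthesis: no change — [nebhubode]
  Rule 3 h-Deletion: [nebhubode] → [nebubode]
  Rule 4 Intervocalic Lenition: [nebubode] → [nevuvoze]
  Rule 5 Final Obstruent Devoicing: no change — [nevuvoze]
/opohufug/:
  Rule 1 Geminate Reduction: no change — [opohufug]
  Rule 2 Initial Consonant Epenthesis: [opohufug] → [topohufug]
  Rule 3 h-Deletion: no change — [topohufug]
  Rule 4 Intervocalic Lenition: no change — [topohufug]
  Rule 5 Final Obstruent Devoicing: [topohufug] → [topohufuk]

[nevuvoze], [topohufuk]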